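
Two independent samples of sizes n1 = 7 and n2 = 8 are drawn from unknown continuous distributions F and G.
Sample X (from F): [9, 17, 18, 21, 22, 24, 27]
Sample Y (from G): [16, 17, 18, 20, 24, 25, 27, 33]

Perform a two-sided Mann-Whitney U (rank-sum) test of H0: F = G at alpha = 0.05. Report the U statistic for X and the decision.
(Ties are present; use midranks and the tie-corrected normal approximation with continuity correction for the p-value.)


Step 1: Combine and sort all 15 observations; assign midranks.
sorted (value, group): (9,X), (16,Y), (17,X), (17,Y), (18,X), (18,Y), (20,Y), (21,X), (22,X), (24,X), (24,Y), (25,Y), (27,X), (27,Y), (33,Y)
ranks: 9->1, 16->2, 17->3.5, 17->3.5, 18->5.5, 18->5.5, 20->7, 21->8, 22->9, 24->10.5, 24->10.5, 25->12, 27->13.5, 27->13.5, 33->15
Step 2: Rank sum for X: R1 = 1 + 3.5 + 5.5 + 8 + 9 + 10.5 + 13.5 = 51.
Step 3: U_X = R1 - n1(n1+1)/2 = 51 - 7*8/2 = 51 - 28 = 23.
       U_Y = n1*n2 - U_X = 56 - 23 = 33.
Step 4: Ties are present, so use the tie-corrected normal approximation (with continuity correction) for the p-value.
Step 5: p-value = 0.601222; compare to alpha = 0.05. fail to reject H0.

U_X = 23, p = 0.601222, fail to reject H0 at alpha = 0.05.


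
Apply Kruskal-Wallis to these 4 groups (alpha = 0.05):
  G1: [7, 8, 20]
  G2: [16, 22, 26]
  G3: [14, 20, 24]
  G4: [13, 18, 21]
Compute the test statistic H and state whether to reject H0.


Step 1: Combine all N = 12 observations and assign midranks.
sorted (value, group, rank): (7,G1,1), (8,G1,2), (13,G4,3), (14,G3,4), (16,G2,5), (18,G4,6), (20,G1,7.5), (20,G3,7.5), (21,G4,9), (22,G2,10), (24,G3,11), (26,G2,12)
Step 2: Sum ranks within each group.
R_1 = 10.5 (n_1 = 3)
R_2 = 27 (n_2 = 3)
R_3 = 22.5 (n_3 = 3)
R_4 = 18 (n_4 = 3)
Step 3: H = 12/(N(N+1)) * sum(R_i^2/n_i) - 3(N+1)
     = 12/(12*13) * (10.5^2/3 + 27^2/3 + 22.5^2/3 + 18^2/3) - 3*13
     = 0.076923 * 556.5 - 39
     = 3.807692.
Step 4: Ties present; correction factor C = 1 - 6/(12^3 - 12) = 0.996503. Corrected H = 3.807692 / 0.996503 = 3.821053.
Step 5: Under H0, H ~ chi^2(3); p-value = 0.281447.
Step 6: alpha = 0.05. fail to reject H0.

H = 3.8211, df = 3, p = 0.281447, fail to reject H0.


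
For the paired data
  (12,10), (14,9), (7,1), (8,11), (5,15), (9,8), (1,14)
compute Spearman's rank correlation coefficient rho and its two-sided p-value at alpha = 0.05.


Step 1: Rank x and y separately (midranks; no ties here).
rank(x): 12->6, 14->7, 7->3, 8->4, 5->2, 9->5, 1->1
rank(y): 10->4, 9->3, 1->1, 11->5, 15->7, 8->2, 14->6
Step 2: d_i = R_x(i) - R_y(i); compute d_i^2.
  (6-4)^2=4, (7-3)^2=16, (3-1)^2=4, (4-5)^2=1, (2-7)^2=25, (5-2)^2=9, (1-6)^2=25
sum(d^2) = 84.
Step 3: rho = 1 - 6*84 / (7*(7^2 - 1)) = 1 - 504/336 = -0.500000.
Step 4: Under H0, t = rho * sqrt((n-2)/(1-rho^2)) = -1.2910 ~ t(5).
Step 5: Two-sided p-value from the t-distribution with 5 df = 0.253170.
Step 6: alpha = 0.05. fail to reject H0.

rho = -0.5000, p = 0.253170, fail to reject H0 at alpha = 0.05.


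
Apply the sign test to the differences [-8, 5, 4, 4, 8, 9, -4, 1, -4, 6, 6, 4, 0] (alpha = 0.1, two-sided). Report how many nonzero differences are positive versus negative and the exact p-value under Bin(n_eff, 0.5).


Step 1: Discard zero differences. Original n = 13; n_eff = number of nonzero differences = 12.
Nonzero differences (with sign): -8, +5, +4, +4, +8, +9, -4, +1, -4, +6, +6, +4
Step 2: Count signs: positive = 9, negative = 3.
Step 3: Under H0: P(positive) = 0.5, so the number of positives S ~ Bin(12, 0.5).
Step 4: Two-sided exact p-value = sum of Bin(12,0.5) probabilities at or below the observed probability = 0.145996.
Step 5: alpha = 0.1. fail to reject H0.

n_eff = 12, pos = 9, neg = 3, p = 0.145996, fail to reject H0.


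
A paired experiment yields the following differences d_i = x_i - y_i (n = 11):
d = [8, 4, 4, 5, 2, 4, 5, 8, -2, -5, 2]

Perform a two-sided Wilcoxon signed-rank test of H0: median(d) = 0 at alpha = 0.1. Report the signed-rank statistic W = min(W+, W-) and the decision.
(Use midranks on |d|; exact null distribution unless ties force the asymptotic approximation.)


Step 1: Drop any zero differences (none here) and take |d_i|.
|d| = [8, 4, 4, 5, 2, 4, 5, 8, 2, 5, 2]
Step 2: Midrank |d_i| (ties get averaged ranks).
ranks: |8|->10.5, |4|->5, |4|->5, |5|->8, |2|->2, |4|->5, |5|->8, |8|->10.5, |2|->2, |5|->8, |2|->2
Step 3: Attach original signs; sum ranks with positive sign and with negative sign.
W+ = 10.5 + 5 + 5 + 8 + 2 + 5 + 8 + 10.5 + 2 = 56
W- = 2 + 8 = 10
(Check: W+ + W- = 66 should equal n(n+1)/2 = 66.)
Step 4: Test statistic W = min(W+, W-) = 10.
Step 5: Ties in |d|, so use the tie-corrected normal approximation.
        E[W] = n(n+1)/4 = 11*12/4 = 33.
        Tie groups: |d|=2 (t=3), |d|=4 (t=3), |d|=5 (t=3), |d|=8 (t=2); sum(t^3 - t) = 78.
        Var[W] = n(n+1)(2n+1)/24 - sum(t^3-t)/48 = 3036/24 - 78/48 = 124.875.
        z = (W - E[W]) / sqrt(Var[W]) = (10 - 33) / 11.1747 = -2.0582.
        Two-sided p = 2*Phi(z) = 0.039570.
Step 6: alpha = 0.1. reject H0.

W+ = 56, W- = 10, W = min = 10, p = 0.039570, reject H0.


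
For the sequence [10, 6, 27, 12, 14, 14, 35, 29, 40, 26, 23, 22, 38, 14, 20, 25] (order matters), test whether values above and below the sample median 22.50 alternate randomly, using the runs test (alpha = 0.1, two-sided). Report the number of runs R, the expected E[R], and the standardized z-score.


Step 1: Compute median = 22.50; label A = above, B = below.
Labels in order: BBABBBAAAAABABBA  (n_A = 8, n_B = 8)
Step 2: Count runs R = 8.
Step 3: Under H0 (random ordering), E[R] = 2*n_A*n_B/(n_A+n_B) + 1 = 2*8*8/16 + 1 = 9.0000.
        Var[R] = 2*n_A*n_B*(2*n_A*n_B - n_A - n_B) / ((n_A+n_B)^2 * (n_A+n_B-1)) = 14336/3840 = 3.7333.
        SD[R] = 1.9322.
Step 4: Continuity-corrected z = (R + 0.5 - E[R]) / SD[R] = (8 + 0.5 - 9.0000) / 1.9322 = -0.2588.
Step 5: Two-sided p-value via normal approximation = 2*(1 - Phi(|z|)) = 0.795809.
Step 6: alpha = 0.1. fail to reject H0.

R = 8, z = -0.2588, p = 0.795809, fail to reject H0.


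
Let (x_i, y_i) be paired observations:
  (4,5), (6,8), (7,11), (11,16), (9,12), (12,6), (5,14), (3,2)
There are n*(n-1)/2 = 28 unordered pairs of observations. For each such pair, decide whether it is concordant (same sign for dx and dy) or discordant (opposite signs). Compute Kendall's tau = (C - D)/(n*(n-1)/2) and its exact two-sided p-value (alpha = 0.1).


Step 1: Enumerate the 28 unordered pairs (i,j) with i<j and classify each by sign(x_j-x_i) * sign(y_j-y_i).
  (1,2):dx=+2,dy=+3->C; (1,3):dx=+3,dy=+6->C; (1,4):dx=+7,dy=+11->C; (1,5):dx=+5,dy=+7->C
  (1,6):dx=+8,dy=+1->C; (1,7):dx=+1,dy=+9->C; (1,8):dx=-1,dy=-3->C; (2,3):dx=+1,dy=+3->C
  (2,4):dx=+5,dy=+8->C; (2,5):dx=+3,dy=+4->C; (2,6):dx=+6,dy=-2->D; (2,7):dx=-1,dy=+6->D
  (2,8):dx=-3,dy=-6->C; (3,4):dx=+4,dy=+5->C; (3,5):dx=+2,dy=+1->C; (3,6):dx=+5,dy=-5->D
  (3,7):dx=-2,dy=+3->D; (3,8):dx=-4,dy=-9->C; (4,5):dx=-2,dy=-4->C; (4,6):dx=+1,dy=-10->D
  (4,7):dx=-6,dy=-2->C; (4,8):dx=-8,dy=-14->C; (5,6):dx=+3,dy=-6->D; (5,7):dx=-4,dy=+2->D
  (5,8):dx=-6,dy=-10->C; (6,7):dx=-7,dy=+8->D; (6,8):dx=-9,dy=-4->C; (7,8):dx=-2,dy=-12->C
Step 2: C = 20, D = 8, total pairs = 28.
Step 3: tau = (C - D)/(n(n-1)/2) = (20 - 8)/28 = 0.428571.
Step 4: Exact two-sided p-value (enumerate n! = 40320 permutations of y under H0): p = 0.178869.
Step 5: alpha = 0.1. fail to reject H0.

tau_b = 0.4286 (C=20, D=8), p = 0.178869, fail to reject H0.


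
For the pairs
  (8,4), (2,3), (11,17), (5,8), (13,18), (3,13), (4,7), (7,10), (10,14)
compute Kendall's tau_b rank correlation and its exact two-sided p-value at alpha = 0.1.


Step 1: Enumerate the 36 unordered pairs (i,j) with i<j and classify each by sign(x_j-x_i) * sign(y_j-y_i).
  (1,2):dx=-6,dy=-1->C; (1,3):dx=+3,dy=+13->C; (1,4):dx=-3,dy=+4->D; (1,5):dx=+5,dy=+14->C
  (1,6):dx=-5,dy=+9->D; (1,7):dx=-4,dy=+3->D; (1,8):dx=-1,dy=+6->D; (1,9):dx=+2,dy=+10->C
  (2,3):dx=+9,dy=+14->C; (2,4):dx=+3,dy=+5->C; (2,5):dx=+11,dy=+15->C; (2,6):dx=+1,dy=+10->C
  (2,7):dx=+2,dy=+4->C; (2,8):dx=+5,dy=+7->C; (2,9):dx=+8,dy=+11->C; (3,4):dx=-6,dy=-9->C
  (3,5):dx=+2,dy=+1->C; (3,6):dx=-8,dy=-4->C; (3,7):dx=-7,dy=-10->C; (3,8):dx=-4,dy=-7->C
  (3,9):dx=-1,dy=-3->C; (4,5):dx=+8,dy=+10->C; (4,6):dx=-2,dy=+5->D; (4,7):dx=-1,dy=-1->C
  (4,8):dx=+2,dy=+2->C; (4,9):dx=+5,dy=+6->C; (5,6):dx=-10,dy=-5->C; (5,7):dx=-9,dy=-11->C
  (5,8):dx=-6,dy=-8->C; (5,9):dx=-3,dy=-4->C; (6,7):dx=+1,dy=-6->D; (6,8):dx=+4,dy=-3->D
  (6,9):dx=+7,dy=+1->C; (7,8):dx=+3,dy=+3->C; (7,9):dx=+6,dy=+7->C; (8,9):dx=+3,dy=+4->C
Step 2: C = 29, D = 7, total pairs = 36.
Step 3: tau = (C - D)/(n(n-1)/2) = (29 - 7)/36 = 0.611111.
Step 4: Exact two-sided p-value (enumerate n! = 362880 permutations of y under H0): p = 0.024741.
Step 5: alpha = 0.1. reject H0.

tau_b = 0.6111 (C=29, D=7), p = 0.024741, reject H0.


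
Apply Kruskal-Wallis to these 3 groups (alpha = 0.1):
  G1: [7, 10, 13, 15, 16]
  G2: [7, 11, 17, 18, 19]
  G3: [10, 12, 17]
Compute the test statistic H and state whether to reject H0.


Step 1: Combine all N = 13 observations and assign midranks.
sorted (value, group, rank): (7,G1,1.5), (7,G2,1.5), (10,G1,3.5), (10,G3,3.5), (11,G2,5), (12,G3,6), (13,G1,7), (15,G1,8), (16,G1,9), (17,G2,10.5), (17,G3,10.5), (18,G2,12), (19,G2,13)
Step 2: Sum ranks within each group.
R_1 = 29 (n_1 = 5)
R_2 = 42 (n_2 = 5)
R_3 = 20 (n_3 = 3)
Step 3: H = 12/(N(N+1)) * sum(R_i^2/n_i) - 3(N+1)
     = 12/(13*14) * (29^2/5 + 42^2/5 + 20^2/3) - 3*14
     = 0.065934 * 654.333 - 42
     = 1.142857.
Step 4: Ties present; correction factor C = 1 - 18/(13^3 - 13) = 0.991758. Corrected H = 1.142857 / 0.991758 = 1.152355.
Step 5: Under H0, H ~ chi^2(2); p-value = 0.562043.
Step 6: alpha = 0.1. fail to reject H0.

H = 1.1524, df = 2, p = 0.562043, fail to reject H0.


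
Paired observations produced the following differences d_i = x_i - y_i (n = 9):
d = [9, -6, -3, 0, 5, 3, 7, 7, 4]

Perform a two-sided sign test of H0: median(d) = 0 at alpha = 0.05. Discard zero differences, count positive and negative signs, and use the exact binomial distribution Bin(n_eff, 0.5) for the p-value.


Step 1: Discard zero differences. Original n = 9; n_eff = number of nonzero differences = 8.
Nonzero differences (with sign): +9, -6, -3, +5, +3, +7, +7, +4
Step 2: Count signs: positive = 6, negative = 2.
Step 3: Under H0: P(positive) = 0.5, so the number of positives S ~ Bin(8, 0.5).
Step 4: Two-sided exact p-value = sum of Bin(8,0.5) probabilities at or below the observed probability = 0.289062.
Step 5: alpha = 0.05. fail to reject H0.

n_eff = 8, pos = 6, neg = 2, p = 0.289062, fail to reject H0.


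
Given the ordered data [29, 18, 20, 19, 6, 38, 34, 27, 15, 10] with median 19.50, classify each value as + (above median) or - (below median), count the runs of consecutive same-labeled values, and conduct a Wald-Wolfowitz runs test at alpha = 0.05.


Step 1: Compute median = 19.50; label A = above, B = below.
Labels in order: ABABBAAABB  (n_A = 5, n_B = 5)
Step 2: Count runs R = 6.
Step 3: Under H0 (random ordering), E[R] = 2*n_A*n_B/(n_A+n_B) + 1 = 2*5*5/10 + 1 = 6.0000.
        Var[R] = 2*n_A*n_B*(2*n_A*n_B - n_A - n_B) / ((n_A+n_B)^2 * (n_A+n_B-1)) = 2000/900 = 2.2222.
        SD[R] = 1.4907.
Step 4: R = E[R], so z = 0 with no continuity correction.
Step 5: Two-sided p-value via normal approximation = 2*(1 - Phi(|z|)) = 1.000000.
Step 6: alpha = 0.05. fail to reject H0.

R = 6, z = 0.0000, p = 1.000000, fail to reject H0.


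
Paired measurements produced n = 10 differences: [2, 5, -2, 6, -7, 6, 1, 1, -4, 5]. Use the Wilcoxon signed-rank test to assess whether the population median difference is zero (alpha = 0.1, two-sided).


Step 1: Drop any zero differences (none here) and take |d_i|.
|d| = [2, 5, 2, 6, 7, 6, 1, 1, 4, 5]
Step 2: Midrank |d_i| (ties get averaged ranks).
ranks: |2|->3.5, |5|->6.5, |2|->3.5, |6|->8.5, |7|->10, |6|->8.5, |1|->1.5, |1|->1.5, |4|->5, |5|->6.5
Step 3: Attach original signs; sum ranks with positive sign and with negative sign.
W+ = 3.5 + 6.5 + 8.5 + 8.5 + 1.5 + 1.5 + 6.5 = 36.5
W- = 3.5 + 10 + 5 = 18.5
(Check: W+ + W- = 55 should equal n(n+1)/2 = 55.)
Step 4: Test statistic W = min(W+, W-) = 18.5.
Step 5: Ties in |d|, so use the tie-corrected normal approximation.
        E[W] = n(n+1)/4 = 10*11/4 = 27.5.
        Tie groups: |d|=1 (t=2), |d|=2 (t=2), |d|=5 (t=2), |d|=6 (t=2); sum(t^3 - t) = 24.
        Var[W] = n(n+1)(2n+1)/24 - sum(t^3-t)/48 = 2310/24 - 24/48 = 95.75.
        z = (W - E[W]) / sqrt(Var[W]) = (18.5 - 27.5) / 9.7852 = -0.9198.
        Two-sided p = 2*Phi(z) = 0.357700.
Step 6: alpha = 0.1. fail to reject H0.

W+ = 36.5, W- = 18.5, W = min = 18.5, p = 0.357700, fail to reject H0.


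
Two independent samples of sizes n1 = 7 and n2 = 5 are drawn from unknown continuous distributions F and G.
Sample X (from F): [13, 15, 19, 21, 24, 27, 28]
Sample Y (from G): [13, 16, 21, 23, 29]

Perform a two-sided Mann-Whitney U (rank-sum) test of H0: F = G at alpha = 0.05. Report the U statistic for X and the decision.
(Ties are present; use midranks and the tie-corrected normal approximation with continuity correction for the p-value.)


Step 1: Combine and sort all 12 observations; assign midranks.
sorted (value, group): (13,X), (13,Y), (15,X), (16,Y), (19,X), (21,X), (21,Y), (23,Y), (24,X), (27,X), (28,X), (29,Y)
ranks: 13->1.5, 13->1.5, 15->3, 16->4, 19->5, 21->6.5, 21->6.5, 23->8, 24->9, 27->10, 28->11, 29->12
Step 2: Rank sum for X: R1 = 1.5 + 3 + 5 + 6.5 + 9 + 10 + 11 = 46.
Step 3: U_X = R1 - n1(n1+1)/2 = 46 - 7*8/2 = 46 - 28 = 18.
       U_Y = n1*n2 - U_X = 35 - 18 = 17.
Step 4: Ties are present, so use the tie-corrected normal approximation (with continuity correction) for the p-value.
Step 5: p-value = 1.000000; compare to alpha = 0.05. fail to reject H0.

U_X = 18, p = 1.000000, fail to reject H0 at alpha = 0.05.


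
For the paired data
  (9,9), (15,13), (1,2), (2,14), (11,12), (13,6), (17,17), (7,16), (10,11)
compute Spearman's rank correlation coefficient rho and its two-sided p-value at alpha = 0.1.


Step 1: Rank x and y separately (midranks; no ties here).
rank(x): 9->4, 15->8, 1->1, 2->2, 11->6, 13->7, 17->9, 7->3, 10->5
rank(y): 9->3, 13->6, 2->1, 14->7, 12->5, 6->2, 17->9, 16->8, 11->4
Step 2: d_i = R_x(i) - R_y(i); compute d_i^2.
  (4-3)^2=1, (8-6)^2=4, (1-1)^2=0, (2-7)^2=25, (6-5)^2=1, (7-2)^2=25, (9-9)^2=0, (3-8)^2=25, (5-4)^2=1
sum(d^2) = 82.
Step 3: rho = 1 - 6*82 / (9*(9^2 - 1)) = 1 - 492/720 = 0.316667.
Step 4: Under H0, t = rho * sqrt((n-2)/(1-rho^2)) = 0.8833 ~ t(7).
Step 5: Two-sided p-value from the t-distribution with 7 df = 0.406397.
Step 6: alpha = 0.1. fail to reject H0.

rho = 0.3167, p = 0.406397, fail to reject H0 at alpha = 0.1.


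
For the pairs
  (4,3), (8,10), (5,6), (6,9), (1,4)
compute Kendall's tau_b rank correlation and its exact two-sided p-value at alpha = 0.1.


Step 1: Enumerate the 10 unordered pairs (i,j) with i<j and classify each by sign(x_j-x_i) * sign(y_j-y_i).
  (1,2):dx=+4,dy=+7->C; (1,3):dx=+1,dy=+3->C; (1,4):dx=+2,dy=+6->C; (1,5):dx=-3,dy=+1->D
  (2,3):dx=-3,dy=-4->C; (2,4):dx=-2,dy=-1->C; (2,5):dx=-7,dy=-6->C; (3,4):dx=+1,dy=+3->C
  (3,5):dx=-4,dy=-2->C; (4,5):dx=-5,dy=-5->C
Step 2: C = 9, D = 1, total pairs = 10.
Step 3: tau = (C - D)/(n(n-1)/2) = (9 - 1)/10 = 0.800000.
Step 4: Exact two-sided p-value (enumerate n! = 120 permutations of y under H0): p = 0.083333.
Step 5: alpha = 0.1. reject H0.

tau_b = 0.8000 (C=9, D=1), p = 0.083333, reject H0.


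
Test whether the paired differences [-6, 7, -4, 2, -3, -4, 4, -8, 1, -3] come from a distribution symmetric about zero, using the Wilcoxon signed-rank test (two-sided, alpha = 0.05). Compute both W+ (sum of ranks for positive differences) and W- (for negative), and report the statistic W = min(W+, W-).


Step 1: Drop any zero differences (none here) and take |d_i|.
|d| = [6, 7, 4, 2, 3, 4, 4, 8, 1, 3]
Step 2: Midrank |d_i| (ties get averaged ranks).
ranks: |6|->8, |7|->9, |4|->6, |2|->2, |3|->3.5, |4|->6, |4|->6, |8|->10, |1|->1, |3|->3.5
Step 3: Attach original signs; sum ranks with positive sign and with negative sign.
W+ = 9 + 2 + 6 + 1 = 18
W- = 8 + 6 + 3.5 + 6 + 10 + 3.5 = 37
(Check: W+ + W- = 55 should equal n(n+1)/2 = 55.)
Step 4: Test statistic W = min(W+, W-) = 18.
Step 5: Ties in |d|, so use the tie-corrected normal approximation.
        E[W] = n(n+1)/4 = 10*11/4 = 27.5.
        Tie groups: |d|=3 (t=2), |d|=4 (t=3); sum(t^3 - t) = 30.
        Var[W] = n(n+1)(2n+1)/24 - sum(t^3-t)/48 = 2310/24 - 30/48 = 95.625.
        z = (W - E[W]) / sqrt(Var[W]) = (18 - 27.5) / 9.7788 = -0.9715.
        Two-sided p = 2*Phi(z) = 0.331305.
Step 6: alpha = 0.05. fail to reject H0.

W+ = 18, W- = 37, W = min = 18, p = 0.331305, fail to reject H0.


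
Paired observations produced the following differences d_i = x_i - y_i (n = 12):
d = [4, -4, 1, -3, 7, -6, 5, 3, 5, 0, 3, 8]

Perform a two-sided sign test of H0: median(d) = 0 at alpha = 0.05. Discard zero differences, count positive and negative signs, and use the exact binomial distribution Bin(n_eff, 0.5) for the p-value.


Step 1: Discard zero differences. Original n = 12; n_eff = number of nonzero differences = 11.
Nonzero differences (with sign): +4, -4, +1, -3, +7, -6, +5, +3, +5, +3, +8
Step 2: Count signs: positive = 8, negative = 3.
Step 3: Under H0: P(positive) = 0.5, so the number of positives S ~ Bin(11, 0.5).
Step 4: Two-sided exact p-value = sum of Bin(11,0.5) probabilities at or below the observed probability = 0.226562.
Step 5: alpha = 0.05. fail to reject H0.

n_eff = 11, pos = 8, neg = 3, p = 0.226562, fail to reject H0.


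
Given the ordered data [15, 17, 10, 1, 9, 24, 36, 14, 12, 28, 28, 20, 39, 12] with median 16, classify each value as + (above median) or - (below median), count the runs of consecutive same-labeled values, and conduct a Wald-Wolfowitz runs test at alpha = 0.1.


Step 1: Compute median = 16; label A = above, B = below.
Labels in order: BABBBAABBAAAAB  (n_A = 7, n_B = 7)
Step 2: Count runs R = 7.
Step 3: Under H0 (random ordering), E[R] = 2*n_A*n_B/(n_A+n_B) + 1 = 2*7*7/14 + 1 = 8.0000.
        Var[R] = 2*n_A*n_B*(2*n_A*n_B - n_A - n_B) / ((n_A+n_B)^2 * (n_A+n_B-1)) = 8232/2548 = 3.2308.
        SD[R] = 1.7974.
Step 4: Continuity-corrected z = (R + 0.5 - E[R]) / SD[R] = (7 + 0.5 - 8.0000) / 1.7974 = -0.2782.
Step 5: Two-sided p-value via normal approximation = 2*(1 - Phi(|z|)) = 0.780879.
Step 6: alpha = 0.1. fail to reject H0.

R = 7, z = -0.2782, p = 0.780879, fail to reject H0.


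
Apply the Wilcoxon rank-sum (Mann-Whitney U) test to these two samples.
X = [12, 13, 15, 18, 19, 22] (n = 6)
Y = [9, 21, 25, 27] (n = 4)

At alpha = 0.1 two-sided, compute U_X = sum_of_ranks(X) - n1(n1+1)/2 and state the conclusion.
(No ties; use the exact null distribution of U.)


Step 1: Combine and sort all 10 observations; assign midranks.
sorted (value, group): (9,Y), (12,X), (13,X), (15,X), (18,X), (19,X), (21,Y), (22,X), (25,Y), (27,Y)
ranks: 9->1, 12->2, 13->3, 15->4, 18->5, 19->6, 21->7, 22->8, 25->9, 27->10
Step 2: Rank sum for X: R1 = 2 + 3 + 4 + 5 + 6 + 8 = 28.
Step 3: U_X = R1 - n1(n1+1)/2 = 28 - 6*7/2 = 28 - 21 = 7.
       U_Y = n1*n2 - U_X = 24 - 7 = 17.
Step 4: No ties, so the exact null distribution of U (based on enumerating the C(10,6) = 210 equally likely rank assignments) gives the two-sided p-value.
Step 5: p-value = 0.352381; compare to alpha = 0.1. fail to reject H0.

U_X = 7, p = 0.352381, fail to reject H0 at alpha = 0.1.


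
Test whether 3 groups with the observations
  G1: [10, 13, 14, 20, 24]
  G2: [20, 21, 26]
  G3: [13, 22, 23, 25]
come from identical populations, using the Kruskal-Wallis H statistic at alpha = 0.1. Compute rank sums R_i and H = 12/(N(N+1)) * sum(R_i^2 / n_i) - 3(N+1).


Step 1: Combine all N = 12 observations and assign midranks.
sorted (value, group, rank): (10,G1,1), (13,G1,2.5), (13,G3,2.5), (14,G1,4), (20,G1,5.5), (20,G2,5.5), (21,G2,7), (22,G3,8), (23,G3,9), (24,G1,10), (25,G3,11), (26,G2,12)
Step 2: Sum ranks within each group.
R_1 = 23 (n_1 = 5)
R_2 = 24.5 (n_2 = 3)
R_3 = 30.5 (n_3 = 4)
Step 3: H = 12/(N(N+1)) * sum(R_i^2/n_i) - 3(N+1)
     = 12/(12*13) * (23^2/5 + 24.5^2/3 + 30.5^2/4) - 3*13
     = 0.076923 * 538.446 - 39
     = 2.418910.
Step 4: Ties present; correction factor C = 1 - 12/(12^3 - 12) = 0.993007. Corrected H = 2.418910 / 0.993007 = 2.435945.
Step 5: Under H0, H ~ chi^2(2); p-value = 0.295829.
Step 6: alpha = 0.1. fail to reject H0.

H = 2.4359, df = 2, p = 0.295829, fail to reject H0.


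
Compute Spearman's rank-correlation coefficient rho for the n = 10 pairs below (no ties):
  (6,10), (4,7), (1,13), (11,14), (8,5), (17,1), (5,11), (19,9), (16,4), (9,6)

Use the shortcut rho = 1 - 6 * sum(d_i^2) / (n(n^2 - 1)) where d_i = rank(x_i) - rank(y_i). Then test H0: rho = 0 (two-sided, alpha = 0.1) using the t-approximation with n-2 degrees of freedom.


Step 1: Rank x and y separately (midranks; no ties here).
rank(x): 6->4, 4->2, 1->1, 11->7, 8->5, 17->9, 5->3, 19->10, 16->8, 9->6
rank(y): 10->7, 7->5, 13->9, 14->10, 5->3, 1->1, 11->8, 9->6, 4->2, 6->4
Step 2: d_i = R_x(i) - R_y(i); compute d_i^2.
  (4-7)^2=9, (2-5)^2=9, (1-9)^2=64, (7-10)^2=9, (5-3)^2=4, (9-1)^2=64, (3-8)^2=25, (10-6)^2=16, (8-2)^2=36, (6-4)^2=4
sum(d^2) = 240.
Step 3: rho = 1 - 6*240 / (10*(10^2 - 1)) = 1 - 1440/990 = -0.454545.
Step 4: Under H0, t = rho * sqrt((n-2)/(1-rho^2)) = -1.4434 ~ t(8).
Step 5: Two-sided p-value from the t-distribution with 8 df = 0.186905.
Step 6: alpha = 0.1. fail to reject H0.

rho = -0.4545, p = 0.186905, fail to reject H0 at alpha = 0.1.


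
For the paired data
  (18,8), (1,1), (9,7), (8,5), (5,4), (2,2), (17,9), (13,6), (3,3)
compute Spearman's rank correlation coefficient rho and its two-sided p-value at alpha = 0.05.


Step 1: Rank x and y separately (midranks; no ties here).
rank(x): 18->9, 1->1, 9->6, 8->5, 5->4, 2->2, 17->8, 13->7, 3->3
rank(y): 8->8, 1->1, 7->7, 5->5, 4->4, 2->2, 9->9, 6->6, 3->3
Step 2: d_i = R_x(i) - R_y(i); compute d_i^2.
  (9-8)^2=1, (1-1)^2=0, (6-7)^2=1, (5-5)^2=0, (4-4)^2=0, (2-2)^2=0, (8-9)^2=1, (7-6)^2=1, (3-3)^2=0
sum(d^2) = 4.
Step 3: rho = 1 - 6*4 / (9*(9^2 - 1)) = 1 - 24/720 = 0.966667.
Step 4: Under H0, t = rho * sqrt((n-2)/(1-rho^2)) = 9.9890 ~ t(7).
Step 5: Two-sided p-value from the t-distribution with 7 df = 0.000022.
Step 6: alpha = 0.05. reject H0.

rho = 0.9667, p = 0.000022, reject H0 at alpha = 0.05.


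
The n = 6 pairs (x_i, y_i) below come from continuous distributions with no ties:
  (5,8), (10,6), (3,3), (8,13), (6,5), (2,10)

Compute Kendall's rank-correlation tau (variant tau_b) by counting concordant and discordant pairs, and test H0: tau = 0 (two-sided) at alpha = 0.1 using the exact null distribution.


Step 1: Enumerate the 15 unordered pairs (i,j) with i<j and classify each by sign(x_j-x_i) * sign(y_j-y_i).
  (1,2):dx=+5,dy=-2->D; (1,3):dx=-2,dy=-5->C; (1,4):dx=+3,dy=+5->C; (1,5):dx=+1,dy=-3->D
  (1,6):dx=-3,dy=+2->D; (2,3):dx=-7,dy=-3->C; (2,4):dx=-2,dy=+7->D; (2,5):dx=-4,dy=-1->C
  (2,6):dx=-8,dy=+4->D; (3,4):dx=+5,dy=+10->C; (3,5):dx=+3,dy=+2->C; (3,6):dx=-1,dy=+7->D
  (4,5):dx=-2,dy=-8->C; (4,6):dx=-6,dy=-3->C; (5,6):dx=-4,dy=+5->D
Step 2: C = 8, D = 7, total pairs = 15.
Step 3: tau = (C - D)/(n(n-1)/2) = (8 - 7)/15 = 0.066667.
Step 4: Exact two-sided p-value (enumerate n! = 720 permutations of y under H0): p = 1.000000.
Step 5: alpha = 0.1. fail to reject H0.

tau_b = 0.0667 (C=8, D=7), p = 1.000000, fail to reject H0.


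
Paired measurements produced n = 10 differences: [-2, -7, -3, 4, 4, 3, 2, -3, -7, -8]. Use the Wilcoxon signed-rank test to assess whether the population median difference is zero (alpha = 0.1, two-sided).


Step 1: Drop any zero differences (none here) and take |d_i|.
|d| = [2, 7, 3, 4, 4, 3, 2, 3, 7, 8]
Step 2: Midrank |d_i| (ties get averaged ranks).
ranks: |2|->1.5, |7|->8.5, |3|->4, |4|->6.5, |4|->6.5, |3|->4, |2|->1.5, |3|->4, |7|->8.5, |8|->10
Step 3: Attach original signs; sum ranks with positive sign and with negative sign.
W+ = 6.5 + 6.5 + 4 + 1.5 = 18.5
W- = 1.5 + 8.5 + 4 + 4 + 8.5 + 10 = 36.5
(Check: W+ + W- = 55 should equal n(n+1)/2 = 55.)
Step 4: Test statistic W = min(W+, W-) = 18.5.
Step 5: Ties in |d|, so use the tie-corrected normal approximation.
        E[W] = n(n+1)/4 = 10*11/4 = 27.5.
        Tie groups: |d|=2 (t=2), |d|=3 (t=3), |d|=4 (t=2), |d|=7 (t=2); sum(t^3 - t) = 42.
        Var[W] = n(n+1)(2n+1)/24 - sum(t^3-t)/48 = 2310/24 - 42/48 = 95.375.
        z = (W - E[W]) / sqrt(Var[W]) = (18.5 - 27.5) / 9.7660 = -0.9216.
        Two-sided p = 2*Phi(z) = 0.356756.
Step 6: alpha = 0.1. fail to reject H0.

W+ = 18.5, W- = 36.5, W = min = 18.5, p = 0.356756, fail to reject H0.


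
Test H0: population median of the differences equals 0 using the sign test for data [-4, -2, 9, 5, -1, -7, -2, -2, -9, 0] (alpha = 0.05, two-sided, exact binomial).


Step 1: Discard zero differences. Original n = 10; n_eff = number of nonzero differences = 9.
Nonzero differences (with sign): -4, -2, +9, +5, -1, -7, -2, -2, -9
Step 2: Count signs: positive = 2, negative = 7.
Step 3: Under H0: P(positive) = 0.5, so the number of positives S ~ Bin(9, 0.5).
Step 4: Two-sided exact p-value = sum of Bin(9,0.5) probabilities at or below the observed probability = 0.179688.
Step 5: alpha = 0.05. fail to reject H0.

n_eff = 9, pos = 2, neg = 7, p = 0.179688, fail to reject H0.


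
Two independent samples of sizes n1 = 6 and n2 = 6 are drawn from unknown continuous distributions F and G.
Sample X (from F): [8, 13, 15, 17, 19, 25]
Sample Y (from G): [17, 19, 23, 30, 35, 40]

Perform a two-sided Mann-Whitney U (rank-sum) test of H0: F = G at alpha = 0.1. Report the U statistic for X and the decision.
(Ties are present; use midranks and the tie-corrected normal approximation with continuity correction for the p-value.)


Step 1: Combine and sort all 12 observations; assign midranks.
sorted (value, group): (8,X), (13,X), (15,X), (17,X), (17,Y), (19,X), (19,Y), (23,Y), (25,X), (30,Y), (35,Y), (40,Y)
ranks: 8->1, 13->2, 15->3, 17->4.5, 17->4.5, 19->6.5, 19->6.5, 23->8, 25->9, 30->10, 35->11, 40->12
Step 2: Rank sum for X: R1 = 1 + 2 + 3 + 4.5 + 6.5 + 9 = 26.
Step 3: U_X = R1 - n1(n1+1)/2 = 26 - 6*7/2 = 26 - 21 = 5.
       U_Y = n1*n2 - U_X = 36 - 5 = 31.
Step 4: Ties are present, so use the tie-corrected normal approximation (with continuity correction) for the p-value.
Step 5: p-value = 0.044576; compare to alpha = 0.1. reject H0.

U_X = 5, p = 0.044576, reject H0 at alpha = 0.1.


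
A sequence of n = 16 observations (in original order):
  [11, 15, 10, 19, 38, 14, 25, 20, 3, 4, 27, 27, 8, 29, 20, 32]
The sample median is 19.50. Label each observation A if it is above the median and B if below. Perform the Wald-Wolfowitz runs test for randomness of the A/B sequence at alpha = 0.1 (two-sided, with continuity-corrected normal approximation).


Step 1: Compute median = 19.50; label A = above, B = below.
Labels in order: BBBBABAABBAABAAA  (n_A = 8, n_B = 8)
Step 2: Count runs R = 8.
Step 3: Under H0 (random ordering), E[R] = 2*n_A*n_B/(n_A+n_B) + 1 = 2*8*8/16 + 1 = 9.0000.
        Var[R] = 2*n_A*n_B*(2*n_A*n_B - n_A - n_B) / ((n_A+n_B)^2 * (n_A+n_B-1)) = 14336/3840 = 3.7333.
        SD[R] = 1.9322.
Step 4: Continuity-corrected z = (R + 0.5 - E[R]) / SD[R] = (8 + 0.5 - 9.0000) / 1.9322 = -0.2588.
Step 5: Two-sided p-value via normal approximation = 2*(1 - Phi(|z|)) = 0.795809.
Step 6: alpha = 0.1. fail to reject H0.

R = 8, z = -0.2588, p = 0.795809, fail to reject H0.


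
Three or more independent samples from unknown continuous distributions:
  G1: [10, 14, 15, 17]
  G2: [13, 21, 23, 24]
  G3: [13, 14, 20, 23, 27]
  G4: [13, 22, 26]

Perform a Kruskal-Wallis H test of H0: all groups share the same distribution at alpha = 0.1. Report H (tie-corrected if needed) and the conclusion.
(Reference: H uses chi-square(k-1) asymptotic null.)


Step 1: Combine all N = 16 observations and assign midranks.
sorted (value, group, rank): (10,G1,1), (13,G2,3), (13,G3,3), (13,G4,3), (14,G1,5.5), (14,G3,5.5), (15,G1,7), (17,G1,8), (20,G3,9), (21,G2,10), (22,G4,11), (23,G2,12.5), (23,G3,12.5), (24,G2,14), (26,G4,15), (27,G3,16)
Step 2: Sum ranks within each group.
R_1 = 21.5 (n_1 = 4)
R_2 = 39.5 (n_2 = 4)
R_3 = 46 (n_3 = 5)
R_4 = 29 (n_4 = 3)
Step 3: H = 12/(N(N+1)) * sum(R_i^2/n_i) - 3(N+1)
     = 12/(16*17) * (21.5^2/4 + 39.5^2/4 + 46^2/5 + 29^2/3) - 3*17
     = 0.044118 * 1209.16 - 51
     = 2.345221.
Step 4: Ties present; correction factor C = 1 - 36/(16^3 - 16) = 0.991176. Corrected H = 2.345221 / 0.991176 = 2.366098.
Step 5: Under H0, H ~ chi^2(3); p-value = 0.499977.
Step 6: alpha = 0.1. fail to reject H0.

H = 2.3661, df = 3, p = 0.499977, fail to reject H0.


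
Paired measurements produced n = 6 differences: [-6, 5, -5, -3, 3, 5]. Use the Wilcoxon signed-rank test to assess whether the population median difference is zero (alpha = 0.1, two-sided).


Step 1: Drop any zero differences (none here) and take |d_i|.
|d| = [6, 5, 5, 3, 3, 5]
Step 2: Midrank |d_i| (ties get averaged ranks).
ranks: |6|->6, |5|->4, |5|->4, |3|->1.5, |3|->1.5, |5|->4
Step 3: Attach original signs; sum ranks with positive sign and with negative sign.
W+ = 4 + 1.5 + 4 = 9.5
W- = 6 + 4 + 1.5 = 11.5
(Check: W+ + W- = 21 should equal n(n+1)/2 = 21.)
Step 4: Test statistic W = min(W+, W-) = 9.5.
Step 5: Ties in |d|, so use the tie-corrected normal approximation.
        E[W] = n(n+1)/4 = 6*7/4 = 10.5.
        Tie groups: |d|=3 (t=2), |d|=5 (t=3); sum(t^3 - t) = 30.
        Var[W] = n(n+1)(2n+1)/24 - sum(t^3-t)/48 = 546/24 - 30/48 = 22.125.
        z = (W - E[W]) / sqrt(Var[W]) = (9.5 - 10.5) / 4.7037 = -0.2126.
        Two-sided p = 2*Phi(z) = 0.831641.
Step 6: alpha = 0.1. fail to reject H0.

W+ = 9.5, W- = 11.5, W = min = 9.5, p = 0.831641, fail to reject H0.


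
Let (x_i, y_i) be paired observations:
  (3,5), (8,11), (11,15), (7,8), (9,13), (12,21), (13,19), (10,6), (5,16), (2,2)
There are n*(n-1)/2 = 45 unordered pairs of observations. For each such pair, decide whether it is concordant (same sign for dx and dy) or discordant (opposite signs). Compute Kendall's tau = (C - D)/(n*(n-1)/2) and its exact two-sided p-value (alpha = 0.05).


Step 1: Enumerate the 45 unordered pairs (i,j) with i<j and classify each by sign(x_j-x_i) * sign(y_j-y_i).
  (1,2):dx=+5,dy=+6->C; (1,3):dx=+8,dy=+10->C; (1,4):dx=+4,dy=+3->C; (1,5):dx=+6,dy=+8->C
  (1,6):dx=+9,dy=+16->C; (1,7):dx=+10,dy=+14->C; (1,8):dx=+7,dy=+1->C; (1,9):dx=+2,dy=+11->C
  (1,10):dx=-1,dy=-3->C; (2,3):dx=+3,dy=+4->C; (2,4):dx=-1,dy=-3->C; (2,5):dx=+1,dy=+2->C
  (2,6):dx=+4,dy=+10->C; (2,7):dx=+5,dy=+8->C; (2,8):dx=+2,dy=-5->D; (2,9):dx=-3,dy=+5->D
  (2,10):dx=-6,dy=-9->C; (3,4):dx=-4,dy=-7->C; (3,5):dx=-2,dy=-2->C; (3,6):dx=+1,dy=+6->C
  (3,7):dx=+2,dy=+4->C; (3,8):dx=-1,dy=-9->C; (3,9):dx=-6,dy=+1->D; (3,10):dx=-9,dy=-13->C
  (4,5):dx=+2,dy=+5->C; (4,6):dx=+5,dy=+13->C; (4,7):dx=+6,dy=+11->C; (4,8):dx=+3,dy=-2->D
  (4,9):dx=-2,dy=+8->D; (4,10):dx=-5,dy=-6->C; (5,6):dx=+3,dy=+8->C; (5,7):dx=+4,dy=+6->C
  (5,8):dx=+1,dy=-7->D; (5,9):dx=-4,dy=+3->D; (5,10):dx=-7,dy=-11->C; (6,7):dx=+1,dy=-2->D
  (6,8):dx=-2,dy=-15->C; (6,9):dx=-7,dy=-5->C; (6,10):dx=-10,dy=-19->C; (7,8):dx=-3,dy=-13->C
  (7,9):dx=-8,dy=-3->C; (7,10):dx=-11,dy=-17->C; (8,9):dx=-5,dy=+10->D; (8,10):dx=-8,dy=-4->C
  (9,10):dx=-3,dy=-14->C
Step 2: C = 36, D = 9, total pairs = 45.
Step 3: tau = (C - D)/(n(n-1)/2) = (36 - 9)/45 = 0.600000.
Step 4: Exact two-sided p-value (enumerate n! = 3628800 permutations of y under H0): p = 0.016666.
Step 5: alpha = 0.05. reject H0.

tau_b = 0.6000 (C=36, D=9), p = 0.016666, reject H0.


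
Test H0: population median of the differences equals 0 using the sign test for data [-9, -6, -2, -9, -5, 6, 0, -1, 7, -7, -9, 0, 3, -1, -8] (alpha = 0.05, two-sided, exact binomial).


Step 1: Discard zero differences. Original n = 15; n_eff = number of nonzero differences = 13.
Nonzero differences (with sign): -9, -6, -2, -9, -5, +6, -1, +7, -7, -9, +3, -1, -8
Step 2: Count signs: positive = 3, negative = 10.
Step 3: Under H0: P(positive) = 0.5, so the number of positives S ~ Bin(13, 0.5).
Step 4: Two-sided exact p-value = sum of Bin(13,0.5) probabilities at or below the observed probability = 0.092285.
Step 5: alpha = 0.05. fail to reject H0.

n_eff = 13, pos = 3, neg = 10, p = 0.092285, fail to reject H0.


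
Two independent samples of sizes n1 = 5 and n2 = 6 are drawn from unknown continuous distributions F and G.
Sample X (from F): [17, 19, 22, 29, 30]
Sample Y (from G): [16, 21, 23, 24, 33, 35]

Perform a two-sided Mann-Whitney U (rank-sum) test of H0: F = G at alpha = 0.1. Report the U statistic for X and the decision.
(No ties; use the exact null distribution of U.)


Step 1: Combine and sort all 11 observations; assign midranks.
sorted (value, group): (16,Y), (17,X), (19,X), (21,Y), (22,X), (23,Y), (24,Y), (29,X), (30,X), (33,Y), (35,Y)
ranks: 16->1, 17->2, 19->3, 21->4, 22->5, 23->6, 24->7, 29->8, 30->9, 33->10, 35->11
Step 2: Rank sum for X: R1 = 2 + 3 + 5 + 8 + 9 = 27.
Step 3: U_X = R1 - n1(n1+1)/2 = 27 - 5*6/2 = 27 - 15 = 12.
       U_Y = n1*n2 - U_X = 30 - 12 = 18.
Step 4: No ties, so the exact null distribution of U (based on enumerating the C(11,5) = 462 equally likely rank assignments) gives the two-sided p-value.
Step 5: p-value = 0.662338; compare to alpha = 0.1. fail to reject H0.

U_X = 12, p = 0.662338, fail to reject H0 at alpha = 0.1.


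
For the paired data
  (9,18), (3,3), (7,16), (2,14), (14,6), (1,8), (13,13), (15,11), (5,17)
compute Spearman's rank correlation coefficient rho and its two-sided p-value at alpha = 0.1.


Step 1: Rank x and y separately (midranks; no ties here).
rank(x): 9->6, 3->3, 7->5, 2->2, 14->8, 1->1, 13->7, 15->9, 5->4
rank(y): 18->9, 3->1, 16->7, 14->6, 6->2, 8->3, 13->5, 11->4, 17->8
Step 2: d_i = R_x(i) - R_y(i); compute d_i^2.
  (6-9)^2=9, (3-1)^2=4, (5-7)^2=4, (2-6)^2=16, (8-2)^2=36, (1-3)^2=4, (7-5)^2=4, (9-4)^2=25, (4-8)^2=16
sum(d^2) = 118.
Step 3: rho = 1 - 6*118 / (9*(9^2 - 1)) = 1 - 708/720 = 0.016667.
Step 4: Under H0, t = rho * sqrt((n-2)/(1-rho^2)) = 0.0441 ~ t(7).
Step 5: Two-sided p-value from the t-distribution with 7 df = 0.966055.
Step 6: alpha = 0.1. fail to reject H0.

rho = 0.0167, p = 0.966055, fail to reject H0 at alpha = 0.1.


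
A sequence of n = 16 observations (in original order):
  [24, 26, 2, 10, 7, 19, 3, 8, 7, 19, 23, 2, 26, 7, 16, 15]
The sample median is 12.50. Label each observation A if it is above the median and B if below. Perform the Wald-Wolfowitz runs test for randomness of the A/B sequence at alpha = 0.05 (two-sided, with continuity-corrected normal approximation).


Step 1: Compute median = 12.50; label A = above, B = below.
Labels in order: AABBBABBBAABABAA  (n_A = 8, n_B = 8)
Step 2: Count runs R = 9.
Step 3: Under H0 (random ordering), E[R] = 2*n_A*n_B/(n_A+n_B) + 1 = 2*8*8/16 + 1 = 9.0000.
        Var[R] = 2*n_A*n_B*(2*n_A*n_B - n_A - n_B) / ((n_A+n_B)^2 * (n_A+n_B-1)) = 14336/3840 = 3.7333.
        SD[R] = 1.9322.
Step 4: R = E[R], so z = 0 with no continuity correction.
Step 5: Two-sided p-value via normal approximation = 2*(1 - Phi(|z|)) = 1.000000.
Step 6: alpha = 0.05. fail to reject H0.

R = 9, z = 0.0000, p = 1.000000, fail to reject H0.


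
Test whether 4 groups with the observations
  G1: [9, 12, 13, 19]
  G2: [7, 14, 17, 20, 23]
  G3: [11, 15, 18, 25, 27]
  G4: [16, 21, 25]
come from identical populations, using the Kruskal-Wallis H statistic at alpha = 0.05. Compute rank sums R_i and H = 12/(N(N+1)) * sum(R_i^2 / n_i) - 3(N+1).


Step 1: Combine all N = 17 observations and assign midranks.
sorted (value, group, rank): (7,G2,1), (9,G1,2), (11,G3,3), (12,G1,4), (13,G1,5), (14,G2,6), (15,G3,7), (16,G4,8), (17,G2,9), (18,G3,10), (19,G1,11), (20,G2,12), (21,G4,13), (23,G2,14), (25,G3,15.5), (25,G4,15.5), (27,G3,17)
Step 2: Sum ranks within each group.
R_1 = 22 (n_1 = 4)
R_2 = 42 (n_2 = 5)
R_3 = 52.5 (n_3 = 5)
R_4 = 36.5 (n_4 = 3)
Step 3: H = 12/(N(N+1)) * sum(R_i^2/n_i) - 3(N+1)
     = 12/(17*18) * (22^2/4 + 42^2/5 + 52.5^2/5 + 36.5^2/3) - 3*18
     = 0.039216 * 1469.13 - 54
     = 3.613072.
Step 4: Ties present; correction factor C = 1 - 6/(17^3 - 17) = 0.998775. Corrected H = 3.613072 / 0.998775 = 3.617505.
Step 5: Under H0, H ~ chi^2(3); p-value = 0.305839.
Step 6: alpha = 0.05. fail to reject H0.

H = 3.6175, df = 3, p = 0.305839, fail to reject H0.


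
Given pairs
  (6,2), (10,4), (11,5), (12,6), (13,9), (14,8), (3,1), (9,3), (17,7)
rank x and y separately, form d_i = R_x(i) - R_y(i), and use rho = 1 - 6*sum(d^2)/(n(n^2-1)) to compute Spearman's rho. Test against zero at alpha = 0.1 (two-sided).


Step 1: Rank x and y separately (midranks; no ties here).
rank(x): 6->2, 10->4, 11->5, 12->6, 13->7, 14->8, 3->1, 9->3, 17->9
rank(y): 2->2, 4->4, 5->5, 6->6, 9->9, 8->8, 1->1, 3->3, 7->7
Step 2: d_i = R_x(i) - R_y(i); compute d_i^2.
  (2-2)^2=0, (4-4)^2=0, (5-5)^2=0, (6-6)^2=0, (7-9)^2=4, (8-8)^2=0, (1-1)^2=0, (3-3)^2=0, (9-7)^2=4
sum(d^2) = 8.
Step 3: rho = 1 - 6*8 / (9*(9^2 - 1)) = 1 - 48/720 = 0.933333.
Step 4: Under H0, t = rho * sqrt((n-2)/(1-rho^2)) = 6.8783 ~ t(7).
Step 5: Two-sided p-value from the t-distribution with 7 df = 0.000236.
Step 6: alpha = 0.1. reject H0.

rho = 0.9333, p = 0.000236, reject H0 at alpha = 0.1.


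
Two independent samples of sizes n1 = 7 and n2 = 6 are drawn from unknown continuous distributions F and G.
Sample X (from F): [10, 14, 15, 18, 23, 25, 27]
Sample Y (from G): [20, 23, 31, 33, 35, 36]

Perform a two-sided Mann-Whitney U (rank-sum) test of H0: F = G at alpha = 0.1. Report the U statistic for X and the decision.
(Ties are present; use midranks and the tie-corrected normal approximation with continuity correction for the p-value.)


Step 1: Combine and sort all 13 observations; assign midranks.
sorted (value, group): (10,X), (14,X), (15,X), (18,X), (20,Y), (23,X), (23,Y), (25,X), (27,X), (31,Y), (33,Y), (35,Y), (36,Y)
ranks: 10->1, 14->2, 15->3, 18->4, 20->5, 23->6.5, 23->6.5, 25->8, 27->9, 31->10, 33->11, 35->12, 36->13
Step 2: Rank sum for X: R1 = 1 + 2 + 3 + 4 + 6.5 + 8 + 9 = 33.5.
Step 3: U_X = R1 - n1(n1+1)/2 = 33.5 - 7*8/2 = 33.5 - 28 = 5.5.
       U_Y = n1*n2 - U_X = 42 - 5.5 = 36.5.
Step 4: Ties are present, so use the tie-corrected normal approximation (with continuity correction) for the p-value.
Step 5: p-value = 0.031888; compare to alpha = 0.1. reject H0.

U_X = 5.5, p = 0.031888, reject H0 at alpha = 0.1.


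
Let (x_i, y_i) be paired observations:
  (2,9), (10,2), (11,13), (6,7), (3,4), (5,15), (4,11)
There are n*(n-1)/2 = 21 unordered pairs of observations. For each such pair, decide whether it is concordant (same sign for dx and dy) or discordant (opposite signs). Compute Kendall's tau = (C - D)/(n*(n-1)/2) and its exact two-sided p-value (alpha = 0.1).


Step 1: Enumerate the 21 unordered pairs (i,j) with i<j and classify each by sign(x_j-x_i) * sign(y_j-y_i).
  (1,2):dx=+8,dy=-7->D; (1,3):dx=+9,dy=+4->C; (1,4):dx=+4,dy=-2->D; (1,5):dx=+1,dy=-5->D
  (1,6):dx=+3,dy=+6->C; (1,7):dx=+2,dy=+2->C; (2,3):dx=+1,dy=+11->C; (2,4):dx=-4,dy=+5->D
  (2,5):dx=-7,dy=+2->D; (2,6):dx=-5,dy=+13->D; (2,7):dx=-6,dy=+9->D; (3,4):dx=-5,dy=-6->C
  (3,5):dx=-8,dy=-9->C; (3,6):dx=-6,dy=+2->D; (3,7):dx=-7,dy=-2->C; (4,5):dx=-3,dy=-3->C
  (4,6):dx=-1,dy=+8->D; (4,7):dx=-2,dy=+4->D; (5,6):dx=+2,dy=+11->C; (5,7):dx=+1,dy=+7->C
  (6,7):dx=-1,dy=-4->C
Step 2: C = 11, D = 10, total pairs = 21.
Step 3: tau = (C - D)/(n(n-1)/2) = (11 - 10)/21 = 0.047619.
Step 4: Exact two-sided p-value (enumerate n! = 5040 permutations of y under H0): p = 1.000000.
Step 5: alpha = 0.1. fail to reject H0.

tau_b = 0.0476 (C=11, D=10), p = 1.000000, fail to reject H0.


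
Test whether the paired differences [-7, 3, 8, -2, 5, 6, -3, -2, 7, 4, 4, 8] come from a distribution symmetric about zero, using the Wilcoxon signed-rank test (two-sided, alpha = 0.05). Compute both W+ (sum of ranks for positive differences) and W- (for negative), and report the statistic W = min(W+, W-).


Step 1: Drop any zero differences (none here) and take |d_i|.
|d| = [7, 3, 8, 2, 5, 6, 3, 2, 7, 4, 4, 8]
Step 2: Midrank |d_i| (ties get averaged ranks).
ranks: |7|->9.5, |3|->3.5, |8|->11.5, |2|->1.5, |5|->7, |6|->8, |3|->3.5, |2|->1.5, |7|->9.5, |4|->5.5, |4|->5.5, |8|->11.5
Step 3: Attach original signs; sum ranks with positive sign and with negative sign.
W+ = 3.5 + 11.5 + 7 + 8 + 9.5 + 5.5 + 5.5 + 11.5 = 62
W- = 9.5 + 1.5 + 3.5 + 1.5 = 16
(Check: W+ + W- = 78 should equal n(n+1)/2 = 78.)
Step 4: Test statistic W = min(W+, W-) = 16.
Step 5: Ties in |d|, so use the tie-corrected normal approximation.
        E[W] = n(n+1)/4 = 12*13/4 = 39.
        Tie groups: |d|=2 (t=2), |d|=3 (t=2), |d|=4 (t=2), |d|=7 (t=2), |d|=8 (t=2); sum(t^3 - t) = 30.
        Var[W] = n(n+1)(2n+1)/24 - sum(t^3-t)/48 = 3900/24 - 30/48 = 161.875.
        z = (W - E[W]) / sqrt(Var[W]) = (16 - 39) / 12.7230 = -1.8077.
        Two-sided p = 2*Phi(z) = 0.070646.
Step 6: alpha = 0.05. fail to reject H0.

W+ = 62, W- = 16, W = min = 16, p = 0.070646, fail to reject H0.
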